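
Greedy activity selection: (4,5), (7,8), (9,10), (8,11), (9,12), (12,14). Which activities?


Greedy: pick earliest-ending, then skip overlaps.
Selected (4 activities): [(4, 5), (7, 8), (9, 10), (12, 14)]


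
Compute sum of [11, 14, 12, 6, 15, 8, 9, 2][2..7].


Prefix sums: [0, 11, 25, 37, 43, 58, 66, 75, 77]
Sum[2..7] = prefix[8] - prefix[2] = 77 - 25 = 52


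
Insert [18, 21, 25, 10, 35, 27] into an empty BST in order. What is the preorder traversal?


Root = 18; build tree by BST insertion.
Preorder traversal: [18, 10, 21, 25, 35, 27]


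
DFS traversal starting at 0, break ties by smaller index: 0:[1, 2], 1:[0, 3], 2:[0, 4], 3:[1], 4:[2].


DFS stack-based: start with [0]
Visit order: [0, 1, 3, 2, 4]


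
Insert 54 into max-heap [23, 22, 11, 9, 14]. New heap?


Append 54: [23, 22, 11, 9, 14, 54]
Bubble up: swap idx 5(54) with idx 2(11); swap idx 2(54) with idx 0(23)
Result: [54, 22, 23, 9, 14, 11]


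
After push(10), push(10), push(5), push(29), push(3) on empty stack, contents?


push(10) -> [10]
push(10) -> [10, 10]
push(5) -> [10, 10, 5]
push(29) -> [10, 10, 5, 29]
push(3) -> [10, 10, 5, 29, 3]
Final stack (bottom to top): [10, 10, 5, 29, 3]


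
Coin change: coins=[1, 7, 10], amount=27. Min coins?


dp[0]=0; dp[i]=1+min(dp[i-c] for c in coins)
...dp[22]=4, dp[23]=5, dp[24]=3, dp[25]=4, dp[26]=5, dp[27]=3
Minimum coins for 27 = 3


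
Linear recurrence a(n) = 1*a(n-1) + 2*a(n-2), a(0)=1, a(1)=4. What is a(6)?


Build bottom-up:
...a(4)=26, a(5)=54, a(6)=1*54+2*26=106


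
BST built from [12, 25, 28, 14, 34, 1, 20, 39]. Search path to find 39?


BST root = 12
Search for 39: compare at each node
Path: [12, 25, 28, 34, 39]


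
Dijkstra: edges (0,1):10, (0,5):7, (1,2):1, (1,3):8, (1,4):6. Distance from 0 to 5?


Dijkstra from 0:
Distances: {0: 0, 1: 10, 2: 11, 3: 18, 4: 16, 5: 7}
Shortest distance to 5 = 7, path = [0, 5]


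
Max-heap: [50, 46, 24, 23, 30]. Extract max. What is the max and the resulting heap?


Max = 50
Replace root with last, heapify down
Resulting heap: [46, 30, 24, 23]


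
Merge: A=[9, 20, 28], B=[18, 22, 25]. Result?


Compare heads, take smaller each step.
Merged: [9, 18, 20, 22, 25, 28]


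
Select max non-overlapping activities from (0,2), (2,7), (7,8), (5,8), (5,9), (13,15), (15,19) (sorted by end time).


Greedy: pick earliest-ending, then skip overlaps.
Selected (5 activities): [(0, 2), (2, 7), (7, 8), (13, 15), (15, 19)]


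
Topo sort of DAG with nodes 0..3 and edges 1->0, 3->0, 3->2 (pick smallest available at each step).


Kahn's algorithm, process smallest node first
Order: [1, 3, 0, 2]


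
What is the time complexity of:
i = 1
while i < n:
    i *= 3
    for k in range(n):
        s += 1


Per nesting level: O(log n) * O(n) = O(n log n)
Complexity: O(n log n)


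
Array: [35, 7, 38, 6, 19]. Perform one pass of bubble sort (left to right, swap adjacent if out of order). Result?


After one pass: [7, 35, 6, 19, 38]


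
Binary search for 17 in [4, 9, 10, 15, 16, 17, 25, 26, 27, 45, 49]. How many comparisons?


Search for 17:
[0,10] mid=5 arr[5]=17
Total: 1 comparisons


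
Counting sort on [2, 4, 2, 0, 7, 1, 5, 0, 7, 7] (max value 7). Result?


Count array: [2, 1, 2, 0, 1, 1, 0, 3]
Reconstruct: [0, 0, 1, 2, 2, 4, 5, 7, 7, 7]


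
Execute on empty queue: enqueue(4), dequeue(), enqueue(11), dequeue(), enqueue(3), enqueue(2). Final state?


enqueue(4) -> [4]
dequeue() returns 4 -> []
enqueue(11) -> [11]
dequeue() returns 11 -> []
enqueue(3) -> [3]
enqueue(2) -> [3, 2]
Final queue (front to back): [3, 2]


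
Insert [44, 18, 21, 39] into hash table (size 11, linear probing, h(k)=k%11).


Insertions: 44->slot 0; 18->slot 7; 21->slot 10; 39->slot 6
Table: [44, None, None, None, None, None, 39, 18, None, None, 21]


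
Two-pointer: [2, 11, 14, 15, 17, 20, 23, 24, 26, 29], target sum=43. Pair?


Two pointers: lo=0, hi=9
Found pair: (14, 29) summing to 43


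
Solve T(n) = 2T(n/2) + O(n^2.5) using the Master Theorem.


a=2, b=2, c=2.5. log_2(2)=1 < c=2.5. Case 3: O(n^c) = O(n^2.500)
Complexity: O(n^2.500)


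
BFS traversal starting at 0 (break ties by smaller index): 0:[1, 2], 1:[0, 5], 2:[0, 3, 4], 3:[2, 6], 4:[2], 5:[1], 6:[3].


BFS queue: start with [0]
Visit order: [0, 1, 2, 5, 3, 4, 6]


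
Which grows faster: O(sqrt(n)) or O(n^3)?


sublinear grows slower than cubic
O(sqrt(n)) is asymptotically smaller; O(n^3) grows faster


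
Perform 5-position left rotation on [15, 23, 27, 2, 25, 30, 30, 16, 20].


Left rotate by 5: [30, 30, 16, 20, 15, 23, 27, 2, 25]


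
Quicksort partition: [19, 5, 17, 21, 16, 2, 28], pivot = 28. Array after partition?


Elements <= 28 go left of pivot.
Result: [19, 5, 17, 21, 16, 2, 28], pivot at index 6


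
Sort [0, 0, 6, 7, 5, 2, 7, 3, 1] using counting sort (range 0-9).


Count array: [2, 1, 1, 1, 0, 1, 1, 2, 0, 0]
Reconstruct: [0, 0, 1, 2, 3, 5, 6, 7, 7]


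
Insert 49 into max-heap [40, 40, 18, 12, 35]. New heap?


Append 49: [40, 40, 18, 12, 35, 49]
Bubble up: swap idx 5(49) with idx 2(18); swap idx 2(49) with idx 0(40)
Result: [49, 40, 40, 12, 35, 18]


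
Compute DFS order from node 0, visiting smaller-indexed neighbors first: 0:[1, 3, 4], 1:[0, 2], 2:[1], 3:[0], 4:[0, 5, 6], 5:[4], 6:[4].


DFS stack-based: start with [0]
Visit order: [0, 1, 2, 3, 4, 5, 6]


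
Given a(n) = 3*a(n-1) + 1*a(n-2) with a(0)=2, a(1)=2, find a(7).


Build bottom-up:
...a(5)=284, a(6)=938, a(7)=3*938+1*284=3098


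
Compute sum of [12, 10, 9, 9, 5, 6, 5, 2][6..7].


Prefix sums: [0, 12, 22, 31, 40, 45, 51, 56, 58]
Sum[6..7] = prefix[8] - prefix[6] = 58 - 51 = 7


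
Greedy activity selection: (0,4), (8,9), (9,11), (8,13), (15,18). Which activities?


Greedy: pick earliest-ending, then skip overlaps.
Selected (4 activities): [(0, 4), (8, 9), (9, 11), (15, 18)]


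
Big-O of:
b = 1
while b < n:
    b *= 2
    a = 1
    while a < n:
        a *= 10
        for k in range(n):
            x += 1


Per nesting level: O(log n) * O(log n) * O(n) = O(n (log n)^2)
Complexity: O(n (log n)^2)


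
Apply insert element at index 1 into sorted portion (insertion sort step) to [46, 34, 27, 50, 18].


After one pass: [34, 46, 27, 50, 18]


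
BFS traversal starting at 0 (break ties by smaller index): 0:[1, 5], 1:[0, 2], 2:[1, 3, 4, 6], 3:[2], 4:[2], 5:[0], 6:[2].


BFS queue: start with [0]
Visit order: [0, 1, 5, 2, 3, 4, 6]


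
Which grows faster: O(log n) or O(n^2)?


logarithmic grows slower than quadratic
O(log n) is asymptotically smaller; O(n^2) grows faster


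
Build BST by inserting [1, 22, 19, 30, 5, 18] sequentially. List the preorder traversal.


Root = 1; build tree by BST insertion.
Preorder traversal: [1, 22, 19, 5, 18, 30]


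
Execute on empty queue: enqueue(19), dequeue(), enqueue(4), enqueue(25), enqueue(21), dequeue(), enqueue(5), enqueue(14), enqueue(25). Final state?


enqueue(19) -> [19]
dequeue() returns 19 -> []
enqueue(4) -> [4]
enqueue(25) -> [4, 25]
enqueue(21) -> [4, 25, 21]
dequeue() returns 4 -> [25, 21]
enqueue(5) -> [25, 21, 5]
enqueue(14) -> [25, 21, 5, 14]
enqueue(25) -> [25, 21, 5, 14, 25]
Final queue (front to back): [25, 21, 5, 14, 25]


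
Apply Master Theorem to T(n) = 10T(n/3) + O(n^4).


a=10, b=3, c=4. log_3(10)=2.096 < c=4. Case 3: O(n^c) = O(n^4)
Complexity: O(n^4)


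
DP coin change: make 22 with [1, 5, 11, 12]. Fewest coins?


dp[0]=0; dp[i]=1+min(dp[i-c] for c in coins)
...dp[17]=2, dp[18]=3, dp[19]=4, dp[20]=4, dp[21]=3, dp[22]=2
Minimum coins for 22 = 2


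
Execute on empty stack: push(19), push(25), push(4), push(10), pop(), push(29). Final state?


push(19) -> [19]
push(25) -> [19, 25]
push(4) -> [19, 25, 4]
push(10) -> [19, 25, 4, 10]
pop() returns 10 -> [19, 25, 4]
push(29) -> [19, 25, 4, 29]
Final stack (bottom to top): [19, 25, 4, 29]


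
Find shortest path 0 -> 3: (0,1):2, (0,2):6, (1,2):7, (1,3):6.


Dijkstra from 0:
Distances: {0: 0, 1: 2, 2: 6, 3: 8}
Shortest distance to 3 = 8, path = [0, 1, 3]


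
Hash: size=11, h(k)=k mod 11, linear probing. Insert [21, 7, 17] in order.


Insertions: 21->slot 10; 7->slot 7; 17->slot 6
Table: [None, None, None, None, None, None, 17, 7, None, None, 21]


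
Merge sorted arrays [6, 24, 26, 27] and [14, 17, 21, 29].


Compare heads, take smaller each step.
Merged: [6, 14, 17, 21, 24, 26, 27, 29]


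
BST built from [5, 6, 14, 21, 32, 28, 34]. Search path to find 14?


BST root = 5
Search for 14: compare at each node
Path: [5, 6, 14]


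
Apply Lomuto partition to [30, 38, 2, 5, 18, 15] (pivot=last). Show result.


Elements <= 15 go left of pivot.
Result: [2, 5, 15, 38, 18, 30], pivot at index 2


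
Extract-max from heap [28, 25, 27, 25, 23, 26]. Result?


Max = 28
Replace root with last, heapify down
Resulting heap: [27, 25, 26, 25, 23]


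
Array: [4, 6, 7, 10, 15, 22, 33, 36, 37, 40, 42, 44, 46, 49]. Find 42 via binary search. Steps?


Search for 42:
[0,13] mid=6 arr[6]=33
[7,13] mid=10 arr[10]=42
Total: 2 comparisons


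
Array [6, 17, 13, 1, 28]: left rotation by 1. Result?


Left rotate by 1: [17, 13, 1, 28, 6]


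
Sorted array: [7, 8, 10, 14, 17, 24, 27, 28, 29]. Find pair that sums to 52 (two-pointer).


Two pointers: lo=0, hi=8
Found pair: (24, 28) summing to 52


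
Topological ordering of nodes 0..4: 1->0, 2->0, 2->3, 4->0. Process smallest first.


Kahn's algorithm, process smallest node first
Order: [1, 2, 3, 4, 0]


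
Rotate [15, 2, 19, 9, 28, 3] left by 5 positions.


Left rotate by 5: [3, 15, 2, 19, 9, 28]


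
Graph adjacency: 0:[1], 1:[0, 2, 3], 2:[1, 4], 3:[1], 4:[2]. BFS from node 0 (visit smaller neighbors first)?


BFS queue: start with [0]
Visit order: [0, 1, 2, 3, 4]


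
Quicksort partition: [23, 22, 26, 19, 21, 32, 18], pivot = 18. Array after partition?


Elements <= 18 go left of pivot.
Result: [18, 22, 26, 19, 21, 32, 23], pivot at index 0


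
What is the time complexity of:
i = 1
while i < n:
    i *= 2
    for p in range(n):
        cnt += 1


Per nesting level: O(log n) * O(n) = O(n log n)
Complexity: O(n log n)


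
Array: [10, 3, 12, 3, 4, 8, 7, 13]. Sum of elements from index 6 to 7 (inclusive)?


Prefix sums: [0, 10, 13, 25, 28, 32, 40, 47, 60]
Sum[6..7] = prefix[8] - prefix[6] = 60 - 40 = 20


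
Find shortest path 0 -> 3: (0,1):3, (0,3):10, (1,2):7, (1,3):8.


Dijkstra from 0:
Distances: {0: 0, 1: 3, 2: 10, 3: 10}
Shortest distance to 3 = 10, path = [0, 3]


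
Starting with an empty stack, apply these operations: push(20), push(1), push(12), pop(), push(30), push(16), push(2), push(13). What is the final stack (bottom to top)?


push(20) -> [20]
push(1) -> [20, 1]
push(12) -> [20, 1, 12]
pop() returns 12 -> [20, 1]
push(30) -> [20, 1, 30]
push(16) -> [20, 1, 30, 16]
push(2) -> [20, 1, 30, 16, 2]
push(13) -> [20, 1, 30, 16, 2, 13]
Final stack (bottom to top): [20, 1, 30, 16, 2, 13]


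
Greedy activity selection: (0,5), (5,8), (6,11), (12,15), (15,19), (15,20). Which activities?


Greedy: pick earliest-ending, then skip overlaps.
Selected (4 activities): [(0, 5), (5, 8), (12, 15), (15, 19)]


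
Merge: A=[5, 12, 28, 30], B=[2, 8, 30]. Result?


Compare heads, take smaller each step.
Merged: [2, 5, 8, 12, 28, 30, 30]


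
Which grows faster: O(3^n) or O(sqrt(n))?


sublinear grows slower than exponential (base 3)
O(sqrt(n)) is asymptotically smaller; O(3^n) grows faster


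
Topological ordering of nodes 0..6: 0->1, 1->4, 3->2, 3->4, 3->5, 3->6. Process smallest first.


Kahn's algorithm, process smallest node first
Order: [0, 1, 3, 2, 4, 5, 6]


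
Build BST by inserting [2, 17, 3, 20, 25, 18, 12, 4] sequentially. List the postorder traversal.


Root = 2; build tree by BST insertion.
Postorder traversal: [4, 12, 3, 18, 25, 20, 17, 2]


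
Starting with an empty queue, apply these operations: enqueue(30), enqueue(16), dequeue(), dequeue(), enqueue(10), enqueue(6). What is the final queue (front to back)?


enqueue(30) -> [30]
enqueue(16) -> [30, 16]
dequeue() returns 30 -> [16]
dequeue() returns 16 -> []
enqueue(10) -> [10]
enqueue(6) -> [10, 6]
Final queue (front to back): [10, 6]


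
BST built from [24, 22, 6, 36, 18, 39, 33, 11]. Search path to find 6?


BST root = 24
Search for 6: compare at each node
Path: [24, 22, 6]


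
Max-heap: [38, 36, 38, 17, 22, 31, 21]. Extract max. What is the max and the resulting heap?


Max = 38
Replace root with last, heapify down
Resulting heap: [38, 36, 31, 17, 22, 21]


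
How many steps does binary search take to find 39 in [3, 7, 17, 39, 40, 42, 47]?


Search for 39:
[0,6] mid=3 arr[3]=39
Total: 1 comparisons


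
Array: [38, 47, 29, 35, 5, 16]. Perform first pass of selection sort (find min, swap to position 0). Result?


After one pass: [5, 47, 29, 35, 38, 16]


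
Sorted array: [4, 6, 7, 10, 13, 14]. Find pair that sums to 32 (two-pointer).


Two pointers: lo=0, hi=5
No pair sums to 32


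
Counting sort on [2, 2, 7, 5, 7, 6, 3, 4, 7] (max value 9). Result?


Count array: [0, 0, 2, 1, 1, 1, 1, 3, 0, 0]
Reconstruct: [2, 2, 3, 4, 5, 6, 7, 7, 7]


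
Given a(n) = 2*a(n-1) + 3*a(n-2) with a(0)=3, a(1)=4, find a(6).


Build bottom-up:
...a(4)=143, a(5)=424, a(6)=2*424+3*143=1277


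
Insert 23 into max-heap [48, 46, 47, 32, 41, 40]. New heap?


Append 23: [48, 46, 47, 32, 41, 40, 23]
Bubble up: no swaps needed
Result: [48, 46, 47, 32, 41, 40, 23]


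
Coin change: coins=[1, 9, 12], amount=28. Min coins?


dp[0]=0; dp[i]=1+min(dp[i-c] for c in coins)
...dp[23]=4, dp[24]=2, dp[25]=3, dp[26]=4, dp[27]=3, dp[28]=4
Minimum coins for 28 = 4


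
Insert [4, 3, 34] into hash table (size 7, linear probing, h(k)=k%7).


Insertions: 4->slot 4; 3->slot 3; 34->slot 6
Table: [None, None, None, 3, 4, None, 34]


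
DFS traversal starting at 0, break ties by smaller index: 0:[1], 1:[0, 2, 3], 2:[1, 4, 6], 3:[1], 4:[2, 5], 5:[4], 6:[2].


DFS stack-based: start with [0]
Visit order: [0, 1, 2, 4, 5, 6, 3]


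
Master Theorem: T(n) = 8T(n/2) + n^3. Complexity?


a=8, b=2, c=3. log_2(8)=3 = c=3. Case 2: O(n^c log n) = O(n^3 log n)
Complexity: O(n^3 log n)


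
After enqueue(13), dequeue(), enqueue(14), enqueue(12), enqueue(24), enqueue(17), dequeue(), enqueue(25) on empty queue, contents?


enqueue(13) -> [13]
dequeue() returns 13 -> []
enqueue(14) -> [14]
enqueue(12) -> [14, 12]
enqueue(24) -> [14, 12, 24]
enqueue(17) -> [14, 12, 24, 17]
dequeue() returns 14 -> [12, 24, 17]
enqueue(25) -> [12, 24, 17, 25]
Final queue (front to back): [12, 24, 17, 25]


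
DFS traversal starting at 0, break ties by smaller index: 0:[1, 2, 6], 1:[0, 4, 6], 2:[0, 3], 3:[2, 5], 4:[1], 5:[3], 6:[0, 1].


DFS stack-based: start with [0]
Visit order: [0, 1, 4, 6, 2, 3, 5]


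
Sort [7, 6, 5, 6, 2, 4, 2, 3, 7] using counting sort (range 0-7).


Count array: [0, 0, 2, 1, 1, 1, 2, 2]
Reconstruct: [2, 2, 3, 4, 5, 6, 6, 7, 7]


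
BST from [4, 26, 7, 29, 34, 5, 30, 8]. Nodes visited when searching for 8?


BST root = 4
Search for 8: compare at each node
Path: [4, 26, 7, 8]


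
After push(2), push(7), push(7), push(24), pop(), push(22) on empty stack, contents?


push(2) -> [2]
push(7) -> [2, 7]
push(7) -> [2, 7, 7]
push(24) -> [2, 7, 7, 24]
pop() returns 24 -> [2, 7, 7]
push(22) -> [2, 7, 7, 22]
Final stack (bottom to top): [2, 7, 7, 22]


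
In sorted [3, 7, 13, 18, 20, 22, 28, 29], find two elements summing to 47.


Two pointers: lo=0, hi=7
Found pair: (18, 29) summing to 47


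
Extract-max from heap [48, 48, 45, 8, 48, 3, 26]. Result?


Max = 48
Replace root with last, heapify down
Resulting heap: [48, 48, 45, 8, 26, 3]


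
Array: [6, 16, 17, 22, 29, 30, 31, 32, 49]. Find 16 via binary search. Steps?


Search for 16:
[0,8] mid=4 arr[4]=29
[0,3] mid=1 arr[1]=16
Total: 2 comparisons


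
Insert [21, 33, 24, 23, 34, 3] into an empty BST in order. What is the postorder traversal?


Root = 21; build tree by BST insertion.
Postorder traversal: [3, 23, 24, 34, 33, 21]


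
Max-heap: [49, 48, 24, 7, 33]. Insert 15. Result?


Append 15: [49, 48, 24, 7, 33, 15]
Bubble up: no swaps needed
Result: [49, 48, 24, 7, 33, 15]


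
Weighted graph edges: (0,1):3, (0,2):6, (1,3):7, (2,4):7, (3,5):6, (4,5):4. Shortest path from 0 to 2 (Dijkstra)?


Dijkstra from 0:
Distances: {0: 0, 1: 3, 2: 6, 3: 10, 4: 13, 5: 16}
Shortest distance to 2 = 6, path = [0, 2]


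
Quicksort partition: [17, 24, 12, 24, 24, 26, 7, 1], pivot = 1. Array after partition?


Elements <= 1 go left of pivot.
Result: [1, 24, 12, 24, 24, 26, 7, 17], pivot at index 0


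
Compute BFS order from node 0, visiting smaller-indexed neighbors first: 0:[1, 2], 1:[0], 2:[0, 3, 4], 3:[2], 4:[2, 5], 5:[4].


BFS queue: start with [0]
Visit order: [0, 1, 2, 3, 4, 5]


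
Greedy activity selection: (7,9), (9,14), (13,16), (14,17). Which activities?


Greedy: pick earliest-ending, then skip overlaps.
Selected (3 activities): [(7, 9), (9, 14), (14, 17)]


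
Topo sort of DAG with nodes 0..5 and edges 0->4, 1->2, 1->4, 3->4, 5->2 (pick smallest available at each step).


Kahn's algorithm, process smallest node first
Order: [0, 1, 3, 4, 5, 2]


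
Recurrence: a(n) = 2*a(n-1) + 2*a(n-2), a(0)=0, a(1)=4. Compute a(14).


Build bottom-up:
...a(12)=199680, a(13)=545536, a(14)=2*545536+2*199680=1490432


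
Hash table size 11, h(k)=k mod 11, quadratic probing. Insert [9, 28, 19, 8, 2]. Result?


Insertions: 9->slot 9; 28->slot 6; 19->slot 8; 8->slot 1; 2->slot 2
Table: [None, 8, 2, None, None, None, 28, None, 19, 9, None]


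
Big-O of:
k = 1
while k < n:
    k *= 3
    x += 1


Per nesting level: O(log n) = O(log n)
Complexity: O(log n)


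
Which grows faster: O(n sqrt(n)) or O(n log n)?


linearithmic grows slower than n^1.5
O(n log n) is asymptotically smaller; O(n sqrt(n)) grows faster


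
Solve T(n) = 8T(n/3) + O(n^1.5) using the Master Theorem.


a=8, b=3, c=1.5. log_3(8)=1.893 > c=1.5. Case 1: O(n^log_b(a)) = O(n^1.893)
Complexity: O(n^1.893)


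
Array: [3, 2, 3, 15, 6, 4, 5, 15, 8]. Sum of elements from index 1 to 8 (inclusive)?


Prefix sums: [0, 3, 5, 8, 23, 29, 33, 38, 53, 61]
Sum[1..8] = prefix[9] - prefix[1] = 61 - 3 = 58


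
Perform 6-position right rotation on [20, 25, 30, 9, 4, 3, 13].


Right rotate by 6: [25, 30, 9, 4, 3, 13, 20]


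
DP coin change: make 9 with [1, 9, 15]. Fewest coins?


dp[0]=0; dp[i]=1+min(dp[i-c] for c in coins)
...dp[4]=4, dp[5]=5, dp[6]=6, dp[7]=7, dp[8]=8, dp[9]=1
Minimum coins for 9 = 1


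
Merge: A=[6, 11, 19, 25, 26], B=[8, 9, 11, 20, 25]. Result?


Compare heads, take smaller each step.
Merged: [6, 8, 9, 11, 11, 19, 20, 25, 25, 26]


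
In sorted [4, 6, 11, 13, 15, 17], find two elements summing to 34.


Two pointers: lo=0, hi=5
No pair sums to 34


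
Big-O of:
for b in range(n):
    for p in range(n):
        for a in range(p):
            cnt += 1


Per nesting level: O(n) * O(n) * O(n) [triangular over p] = O(n^3)
Complexity: O(n^3)


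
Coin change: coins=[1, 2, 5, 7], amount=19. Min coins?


dp[0]=0; dp[i]=1+min(dp[i-c] for c in coins)
...dp[14]=2, dp[15]=3, dp[16]=3, dp[17]=3, dp[18]=4, dp[19]=3
Minimum coins for 19 = 3


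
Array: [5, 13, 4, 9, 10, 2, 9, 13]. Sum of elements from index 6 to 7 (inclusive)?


Prefix sums: [0, 5, 18, 22, 31, 41, 43, 52, 65]
Sum[6..7] = prefix[8] - prefix[6] = 65 - 43 = 22


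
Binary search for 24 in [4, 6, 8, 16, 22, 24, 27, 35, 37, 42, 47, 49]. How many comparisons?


Search for 24:
[0,11] mid=5 arr[5]=24
Total: 1 comparisons


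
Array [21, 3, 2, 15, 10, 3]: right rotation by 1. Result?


Right rotate by 1: [3, 21, 3, 2, 15, 10]


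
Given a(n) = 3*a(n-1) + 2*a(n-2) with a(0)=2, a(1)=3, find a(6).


Build bottom-up:
...a(4)=161, a(5)=573, a(6)=3*573+2*161=2041


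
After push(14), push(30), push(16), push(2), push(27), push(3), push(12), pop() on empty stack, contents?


push(14) -> [14]
push(30) -> [14, 30]
push(16) -> [14, 30, 16]
push(2) -> [14, 30, 16, 2]
push(27) -> [14, 30, 16, 2, 27]
push(3) -> [14, 30, 16, 2, 27, 3]
push(12) -> [14, 30, 16, 2, 27, 3, 12]
pop() returns 12 -> [14, 30, 16, 2, 27, 3]
Final stack (bottom to top): [14, 30, 16, 2, 27, 3]


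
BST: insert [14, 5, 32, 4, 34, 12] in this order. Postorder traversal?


Root = 14; build tree by BST insertion.
Postorder traversal: [4, 12, 5, 34, 32, 14]


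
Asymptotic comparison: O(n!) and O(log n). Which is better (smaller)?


logarithmic grows slower than factorial
O(log n) is asymptotically smaller; O(n!) grows faster


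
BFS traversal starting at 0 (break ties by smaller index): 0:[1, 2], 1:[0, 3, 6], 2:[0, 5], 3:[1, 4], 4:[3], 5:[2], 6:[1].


BFS queue: start with [0]
Visit order: [0, 1, 2, 3, 6, 5, 4]


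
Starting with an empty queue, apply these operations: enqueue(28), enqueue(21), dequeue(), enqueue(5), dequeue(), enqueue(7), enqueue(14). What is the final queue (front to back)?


enqueue(28) -> [28]
enqueue(21) -> [28, 21]
dequeue() returns 28 -> [21]
enqueue(5) -> [21, 5]
dequeue() returns 21 -> [5]
enqueue(7) -> [5, 7]
enqueue(14) -> [5, 7, 14]
Final queue (front to back): [5, 7, 14]


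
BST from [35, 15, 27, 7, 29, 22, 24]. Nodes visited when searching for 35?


BST root = 35
Search for 35: compare at each node
Path: [35]


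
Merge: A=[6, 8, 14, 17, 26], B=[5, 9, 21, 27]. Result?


Compare heads, take smaller each step.
Merged: [5, 6, 8, 9, 14, 17, 21, 26, 27]


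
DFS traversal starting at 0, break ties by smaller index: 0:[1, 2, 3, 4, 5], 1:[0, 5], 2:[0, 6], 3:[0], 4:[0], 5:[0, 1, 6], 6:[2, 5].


DFS stack-based: start with [0]
Visit order: [0, 1, 5, 6, 2, 3, 4]


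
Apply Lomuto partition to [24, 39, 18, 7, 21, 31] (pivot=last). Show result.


Elements <= 31 go left of pivot.
Result: [24, 18, 7, 21, 31, 39], pivot at index 4


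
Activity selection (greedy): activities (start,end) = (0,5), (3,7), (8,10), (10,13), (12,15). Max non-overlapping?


Greedy: pick earliest-ending, then skip overlaps.
Selected (3 activities): [(0, 5), (8, 10), (10, 13)]


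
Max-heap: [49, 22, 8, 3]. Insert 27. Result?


Append 27: [49, 22, 8, 3, 27]
Bubble up: swap idx 4(27) with idx 1(22)
Result: [49, 27, 8, 3, 22]


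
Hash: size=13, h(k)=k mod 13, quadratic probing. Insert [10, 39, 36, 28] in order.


Insertions: 10->slot 10; 39->slot 0; 36->slot 11; 28->slot 2
Table: [39, None, 28, None, None, None, None, None, None, None, 10, 36, None]


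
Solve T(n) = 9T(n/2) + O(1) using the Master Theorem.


a=9, b=2, c=0. log_2(9)=3.170 > c=0. Case 1: O(n^log_b(a)) = O(n^3.170)
Complexity: O(n^3.170)


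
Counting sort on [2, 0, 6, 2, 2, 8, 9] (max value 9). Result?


Count array: [1, 0, 3, 0, 0, 0, 1, 0, 1, 1]
Reconstruct: [0, 2, 2, 2, 6, 8, 9]


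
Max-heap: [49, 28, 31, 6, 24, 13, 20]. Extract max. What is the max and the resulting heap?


Max = 49
Replace root with last, heapify down
Resulting heap: [31, 28, 20, 6, 24, 13]


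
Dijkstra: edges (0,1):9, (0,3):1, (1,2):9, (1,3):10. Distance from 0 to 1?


Dijkstra from 0:
Distances: {0: 0, 1: 9, 2: 18, 3: 1}
Shortest distance to 1 = 9, path = [0, 1]


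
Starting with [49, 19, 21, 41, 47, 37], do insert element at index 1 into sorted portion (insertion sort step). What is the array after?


After one pass: [19, 49, 21, 41, 47, 37]


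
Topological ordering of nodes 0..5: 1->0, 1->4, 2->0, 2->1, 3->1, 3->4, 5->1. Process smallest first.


Kahn's algorithm, process smallest node first
Order: [2, 3, 5, 1, 0, 4]


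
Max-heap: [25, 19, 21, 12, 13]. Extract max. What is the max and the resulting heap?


Max = 25
Replace root with last, heapify down
Resulting heap: [21, 19, 13, 12]


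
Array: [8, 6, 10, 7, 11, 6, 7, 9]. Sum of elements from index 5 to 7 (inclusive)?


Prefix sums: [0, 8, 14, 24, 31, 42, 48, 55, 64]
Sum[5..7] = prefix[8] - prefix[5] = 64 - 42 = 22


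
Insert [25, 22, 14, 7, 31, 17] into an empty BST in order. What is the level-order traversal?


Root = 25; build tree by BST insertion.
Level-Order traversal: [25, 22, 31, 14, 7, 17]


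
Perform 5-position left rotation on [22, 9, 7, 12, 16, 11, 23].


Left rotate by 5: [11, 23, 22, 9, 7, 12, 16]


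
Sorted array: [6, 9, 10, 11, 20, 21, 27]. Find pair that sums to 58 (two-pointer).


Two pointers: lo=0, hi=6
No pair sums to 58


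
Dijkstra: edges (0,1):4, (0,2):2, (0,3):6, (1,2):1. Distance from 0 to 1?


Dijkstra from 0:
Distances: {0: 0, 1: 3, 2: 2, 3: 6}
Shortest distance to 1 = 3, path = [0, 2, 1]


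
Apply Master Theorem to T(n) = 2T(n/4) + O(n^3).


a=2, b=4, c=3. log_4(2)=0.5 < c=3. Case 3: O(n^c) = O(n^3)
Complexity: O(n^3)


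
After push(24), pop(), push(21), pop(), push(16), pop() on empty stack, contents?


push(24) -> [24]
pop() returns 24 -> []
push(21) -> [21]
pop() returns 21 -> []
push(16) -> [16]
pop() returns 16 -> []
Final stack (bottom to top): []


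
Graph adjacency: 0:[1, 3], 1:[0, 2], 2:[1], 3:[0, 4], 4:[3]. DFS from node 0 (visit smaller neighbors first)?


DFS stack-based: start with [0]
Visit order: [0, 1, 2, 3, 4]


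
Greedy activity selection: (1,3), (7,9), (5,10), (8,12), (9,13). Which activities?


Greedy: pick earliest-ending, then skip overlaps.
Selected (3 activities): [(1, 3), (7, 9), (9, 13)]


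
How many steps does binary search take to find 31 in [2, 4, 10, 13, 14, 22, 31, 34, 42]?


Search for 31:
[0,8] mid=4 arr[4]=14
[5,8] mid=6 arr[6]=31
Total: 2 comparisons


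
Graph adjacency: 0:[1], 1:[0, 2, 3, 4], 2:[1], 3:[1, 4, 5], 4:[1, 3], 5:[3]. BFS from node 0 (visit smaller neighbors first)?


BFS queue: start with [0]
Visit order: [0, 1, 2, 3, 4, 5]


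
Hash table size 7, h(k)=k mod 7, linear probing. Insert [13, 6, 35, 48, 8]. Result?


Insertions: 13->slot 6; 6->slot 0; 35->slot 1; 48->slot 2; 8->slot 3
Table: [6, 35, 48, 8, None, None, 13]


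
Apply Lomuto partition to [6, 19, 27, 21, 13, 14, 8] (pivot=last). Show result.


Elements <= 8 go left of pivot.
Result: [6, 8, 27, 21, 13, 14, 19], pivot at index 1


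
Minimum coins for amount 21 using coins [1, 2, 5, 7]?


dp[0]=0; dp[i]=1+min(dp[i-c] for c in coins)
...dp[16]=3, dp[17]=3, dp[18]=4, dp[19]=3, dp[20]=4, dp[21]=3
Minimum coins for 21 = 3


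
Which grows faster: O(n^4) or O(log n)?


logarithmic grows slower than quartic
O(log n) is asymptotically smaller; O(n^4) grows faster


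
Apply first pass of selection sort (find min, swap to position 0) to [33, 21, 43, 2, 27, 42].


After one pass: [2, 21, 43, 33, 27, 42]


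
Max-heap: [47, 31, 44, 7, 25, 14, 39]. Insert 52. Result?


Append 52: [47, 31, 44, 7, 25, 14, 39, 52]
Bubble up: swap idx 7(52) with idx 3(7); swap idx 3(52) with idx 1(31); swap idx 1(52) with idx 0(47)
Result: [52, 47, 44, 31, 25, 14, 39, 7]


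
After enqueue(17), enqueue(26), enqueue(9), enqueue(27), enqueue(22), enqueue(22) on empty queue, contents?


enqueue(17) -> [17]
enqueue(26) -> [17, 26]
enqueue(9) -> [17, 26, 9]
enqueue(27) -> [17, 26, 9, 27]
enqueue(22) -> [17, 26, 9, 27, 22]
enqueue(22) -> [17, 26, 9, 27, 22, 22]
Final queue (front to back): [17, 26, 9, 27, 22, 22]


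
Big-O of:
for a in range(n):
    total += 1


Per nesting level: O(n) = O(n)
Complexity: O(n)


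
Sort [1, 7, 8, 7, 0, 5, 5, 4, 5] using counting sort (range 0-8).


Count array: [1, 1, 0, 0, 1, 3, 0, 2, 1]
Reconstruct: [0, 1, 4, 5, 5, 5, 7, 7, 8]


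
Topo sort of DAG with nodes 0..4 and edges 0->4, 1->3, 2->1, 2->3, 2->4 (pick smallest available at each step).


Kahn's algorithm, process smallest node first
Order: [0, 2, 1, 3, 4]


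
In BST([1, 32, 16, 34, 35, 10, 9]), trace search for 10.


BST root = 1
Search for 10: compare at each node
Path: [1, 32, 16, 10]


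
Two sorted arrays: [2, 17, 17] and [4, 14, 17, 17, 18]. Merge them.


Compare heads, take smaller each step.
Merged: [2, 4, 14, 17, 17, 17, 17, 18]


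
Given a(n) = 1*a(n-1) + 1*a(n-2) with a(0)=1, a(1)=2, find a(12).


Build bottom-up:
...a(10)=144, a(11)=233, a(12)=1*233+1*144=377


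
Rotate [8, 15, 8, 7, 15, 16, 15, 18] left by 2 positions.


Left rotate by 2: [8, 7, 15, 16, 15, 18, 8, 15]


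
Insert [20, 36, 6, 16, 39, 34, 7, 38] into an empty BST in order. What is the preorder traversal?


Root = 20; build tree by BST insertion.
Preorder traversal: [20, 6, 16, 7, 36, 34, 39, 38]


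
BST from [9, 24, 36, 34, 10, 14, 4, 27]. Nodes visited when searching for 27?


BST root = 9
Search for 27: compare at each node
Path: [9, 24, 36, 34, 27]


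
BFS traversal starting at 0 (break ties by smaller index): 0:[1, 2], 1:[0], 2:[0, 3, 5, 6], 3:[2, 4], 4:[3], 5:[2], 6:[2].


BFS queue: start with [0]
Visit order: [0, 1, 2, 3, 5, 6, 4]


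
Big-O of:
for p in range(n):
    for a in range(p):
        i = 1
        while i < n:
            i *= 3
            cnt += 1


Per nesting level: O(n) * O(n) [triangular over p] * O(log n) = O(n^2 log n)
Complexity: O(n^2 log n)


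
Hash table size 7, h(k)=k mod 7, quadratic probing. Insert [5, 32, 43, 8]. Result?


Insertions: 5->slot 5; 32->slot 4; 43->slot 1; 8->slot 2
Table: [None, 43, 8, None, 32, 5, None]


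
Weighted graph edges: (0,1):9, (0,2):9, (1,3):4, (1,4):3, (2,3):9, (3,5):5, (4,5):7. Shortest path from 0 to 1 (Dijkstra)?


Dijkstra from 0:
Distances: {0: 0, 1: 9, 2: 9, 3: 13, 4: 12, 5: 18}
Shortest distance to 1 = 9, path = [0, 1]


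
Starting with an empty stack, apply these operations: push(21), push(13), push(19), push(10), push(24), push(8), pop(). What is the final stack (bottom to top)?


push(21) -> [21]
push(13) -> [21, 13]
push(19) -> [21, 13, 19]
push(10) -> [21, 13, 19, 10]
push(24) -> [21, 13, 19, 10, 24]
push(8) -> [21, 13, 19, 10, 24, 8]
pop() returns 8 -> [21, 13, 19, 10, 24]
Final stack (bottom to top): [21, 13, 19, 10, 24]


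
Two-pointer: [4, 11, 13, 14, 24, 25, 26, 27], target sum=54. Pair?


Two pointers: lo=0, hi=7
No pair sums to 54


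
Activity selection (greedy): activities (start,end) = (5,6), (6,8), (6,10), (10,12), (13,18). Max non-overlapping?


Greedy: pick earliest-ending, then skip overlaps.
Selected (4 activities): [(5, 6), (6, 8), (10, 12), (13, 18)]


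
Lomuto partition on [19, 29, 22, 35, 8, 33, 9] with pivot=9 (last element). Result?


Elements <= 9 go left of pivot.
Result: [8, 9, 22, 35, 19, 33, 29], pivot at index 1


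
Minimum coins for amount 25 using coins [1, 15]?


dp[0]=0; dp[i]=1+min(dp[i-c] for c in coins)
...dp[20]=6, dp[21]=7, dp[22]=8, dp[23]=9, dp[24]=10, dp[25]=11
Minimum coins for 25 = 11


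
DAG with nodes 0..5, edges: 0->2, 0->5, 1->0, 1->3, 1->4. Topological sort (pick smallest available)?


Kahn's algorithm, process smallest node first
Order: [1, 0, 2, 3, 4, 5]


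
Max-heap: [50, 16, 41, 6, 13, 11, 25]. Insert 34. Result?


Append 34: [50, 16, 41, 6, 13, 11, 25, 34]
Bubble up: swap idx 7(34) with idx 3(6); swap idx 3(34) with idx 1(16)
Result: [50, 34, 41, 16, 13, 11, 25, 6]


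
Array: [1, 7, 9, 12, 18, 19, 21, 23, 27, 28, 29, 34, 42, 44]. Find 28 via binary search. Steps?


Search for 28:
[0,13] mid=6 arr[6]=21
[7,13] mid=10 arr[10]=29
[7,9] mid=8 arr[8]=27
[9,9] mid=9 arr[9]=28
Total: 4 comparisons


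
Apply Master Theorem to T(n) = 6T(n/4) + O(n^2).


a=6, b=4, c=2. log_4(6)=1.292 < c=2. Case 3: O(n^c) = O(n^2)
Complexity: O(n^2)


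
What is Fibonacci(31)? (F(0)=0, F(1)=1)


F(n)=F(n-1)+F(n-2)
...F(29)=514229, F(30)=832040, F(31)=1346269


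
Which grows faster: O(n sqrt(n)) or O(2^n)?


n^1.5 grows slower than exponential
O(n sqrt(n)) is asymptotically smaller; O(2^n) grows faster


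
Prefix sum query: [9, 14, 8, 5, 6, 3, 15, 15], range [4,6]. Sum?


Prefix sums: [0, 9, 23, 31, 36, 42, 45, 60, 75]
Sum[4..6] = prefix[7] - prefix[4] = 60 - 36 = 24


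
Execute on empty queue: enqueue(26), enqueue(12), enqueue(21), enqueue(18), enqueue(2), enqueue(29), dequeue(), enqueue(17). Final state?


enqueue(26) -> [26]
enqueue(12) -> [26, 12]
enqueue(21) -> [26, 12, 21]
enqueue(18) -> [26, 12, 21, 18]
enqueue(2) -> [26, 12, 21, 18, 2]
enqueue(29) -> [26, 12, 21, 18, 2, 29]
dequeue() returns 26 -> [12, 21, 18, 2, 29]
enqueue(17) -> [12, 21, 18, 2, 29, 17]
Final queue (front to back): [12, 21, 18, 2, 29, 17]


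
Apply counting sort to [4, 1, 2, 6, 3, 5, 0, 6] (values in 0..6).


Count array: [1, 1, 1, 1, 1, 1, 2]
Reconstruct: [0, 1, 2, 3, 4, 5, 6, 6]


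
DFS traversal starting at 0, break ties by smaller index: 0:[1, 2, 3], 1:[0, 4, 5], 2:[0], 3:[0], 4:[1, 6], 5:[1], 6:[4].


DFS stack-based: start with [0]
Visit order: [0, 1, 4, 6, 5, 2, 3]


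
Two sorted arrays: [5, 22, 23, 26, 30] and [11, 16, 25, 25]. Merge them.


Compare heads, take smaller each step.
Merged: [5, 11, 16, 22, 23, 25, 25, 26, 30]


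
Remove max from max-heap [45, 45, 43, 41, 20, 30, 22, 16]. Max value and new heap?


Max = 45
Replace root with last, heapify down
Resulting heap: [45, 41, 43, 16, 20, 30, 22]


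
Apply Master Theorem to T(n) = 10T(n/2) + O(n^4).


a=10, b=2, c=4. log_2(10)=3.322 < c=4. Case 3: O(n^c) = O(n^4)
Complexity: O(n^4)


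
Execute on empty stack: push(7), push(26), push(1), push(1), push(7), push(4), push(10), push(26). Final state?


push(7) -> [7]
push(26) -> [7, 26]
push(1) -> [7, 26, 1]
push(1) -> [7, 26, 1, 1]
push(7) -> [7, 26, 1, 1, 7]
push(4) -> [7, 26, 1, 1, 7, 4]
push(10) -> [7, 26, 1, 1, 7, 4, 10]
push(26) -> [7, 26, 1, 1, 7, 4, 10, 26]
Final stack (bottom to top): [7, 26, 1, 1, 7, 4, 10, 26]


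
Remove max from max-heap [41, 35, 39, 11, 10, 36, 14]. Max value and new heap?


Max = 41
Replace root with last, heapify down
Resulting heap: [39, 35, 36, 11, 10, 14]


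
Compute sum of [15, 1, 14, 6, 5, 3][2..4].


Prefix sums: [0, 15, 16, 30, 36, 41, 44]
Sum[2..4] = prefix[5] - prefix[2] = 41 - 16 = 25


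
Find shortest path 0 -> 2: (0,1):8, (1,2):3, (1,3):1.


Dijkstra from 0:
Distances: {0: 0, 1: 8, 2: 11, 3: 9}
Shortest distance to 2 = 11, path = [0, 1, 2]


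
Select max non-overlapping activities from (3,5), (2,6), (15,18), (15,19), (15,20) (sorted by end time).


Greedy: pick earliest-ending, then skip overlaps.
Selected (2 activities): [(3, 5), (15, 18)]


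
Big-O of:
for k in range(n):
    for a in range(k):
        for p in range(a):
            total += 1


Per nesting level: O(n) * O(n) [triangular over k] * O(n) [triangular over a] = O(n^3)
Complexity: O(n^3)


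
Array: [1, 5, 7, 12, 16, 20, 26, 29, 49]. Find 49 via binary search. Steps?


Search for 49:
[0,8] mid=4 arr[4]=16
[5,8] mid=6 arr[6]=26
[7,8] mid=7 arr[7]=29
[8,8] mid=8 arr[8]=49
Total: 4 comparisons


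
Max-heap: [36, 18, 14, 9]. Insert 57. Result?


Append 57: [36, 18, 14, 9, 57]
Bubble up: swap idx 4(57) with idx 1(18); swap idx 1(57) with idx 0(36)
Result: [57, 36, 14, 9, 18]


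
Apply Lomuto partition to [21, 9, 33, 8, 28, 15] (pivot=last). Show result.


Elements <= 15 go left of pivot.
Result: [9, 8, 15, 21, 28, 33], pivot at index 2


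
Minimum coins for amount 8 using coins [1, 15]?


dp[0]=0; dp[i]=1+min(dp[i-c] for c in coins)
...dp[3]=3, dp[4]=4, dp[5]=5, dp[6]=6, dp[7]=7, dp[8]=8
Minimum coins for 8 = 8


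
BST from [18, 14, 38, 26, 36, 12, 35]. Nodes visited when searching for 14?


BST root = 18
Search for 14: compare at each node
Path: [18, 14]


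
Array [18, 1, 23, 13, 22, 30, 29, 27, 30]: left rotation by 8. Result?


Left rotate by 8: [30, 18, 1, 23, 13, 22, 30, 29, 27]


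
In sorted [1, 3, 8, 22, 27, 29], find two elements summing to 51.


Two pointers: lo=0, hi=5
Found pair: (22, 29) summing to 51


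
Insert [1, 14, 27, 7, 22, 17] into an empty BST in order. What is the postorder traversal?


Root = 1; build tree by BST insertion.
Postorder traversal: [7, 17, 22, 27, 14, 1]


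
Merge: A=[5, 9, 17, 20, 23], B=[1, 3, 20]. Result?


Compare heads, take smaller each step.
Merged: [1, 3, 5, 9, 17, 20, 20, 23]


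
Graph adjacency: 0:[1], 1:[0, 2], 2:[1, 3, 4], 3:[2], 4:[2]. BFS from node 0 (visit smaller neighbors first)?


BFS queue: start with [0]
Visit order: [0, 1, 2, 3, 4]


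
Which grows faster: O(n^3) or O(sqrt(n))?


sublinear grows slower than cubic
O(sqrt(n)) is asymptotically smaller; O(n^3) grows faster


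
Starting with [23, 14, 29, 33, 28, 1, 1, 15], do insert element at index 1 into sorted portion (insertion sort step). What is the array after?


After one pass: [14, 23, 29, 33, 28, 1, 1, 15]


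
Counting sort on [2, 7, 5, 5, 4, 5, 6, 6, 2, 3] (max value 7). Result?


Count array: [0, 0, 2, 1, 1, 3, 2, 1]
Reconstruct: [2, 2, 3, 4, 5, 5, 5, 6, 6, 7]


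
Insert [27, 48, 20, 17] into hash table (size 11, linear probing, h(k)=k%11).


Insertions: 27->slot 5; 48->slot 4; 20->slot 9; 17->slot 6
Table: [None, None, None, None, 48, 27, 17, None, None, 20, None]


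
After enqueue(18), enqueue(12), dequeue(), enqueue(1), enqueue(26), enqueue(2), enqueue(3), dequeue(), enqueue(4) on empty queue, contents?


enqueue(18) -> [18]
enqueue(12) -> [18, 12]
dequeue() returns 18 -> [12]
enqueue(1) -> [12, 1]
enqueue(26) -> [12, 1, 26]
enqueue(2) -> [12, 1, 26, 2]
enqueue(3) -> [12, 1, 26, 2, 3]
dequeue() returns 12 -> [1, 26, 2, 3]
enqueue(4) -> [1, 26, 2, 3, 4]
Final queue (front to back): [1, 26, 2, 3, 4]


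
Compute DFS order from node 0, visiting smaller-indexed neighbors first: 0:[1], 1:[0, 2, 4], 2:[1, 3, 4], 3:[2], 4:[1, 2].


DFS stack-based: start with [0]
Visit order: [0, 1, 2, 3, 4]


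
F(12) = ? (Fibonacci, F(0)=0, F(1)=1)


F(n)=F(n-1)+F(n-2)
...F(10)=55, F(11)=89, F(12)=144


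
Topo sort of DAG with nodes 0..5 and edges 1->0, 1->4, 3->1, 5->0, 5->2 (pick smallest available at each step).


Kahn's algorithm, process smallest node first
Order: [3, 1, 4, 5, 0, 2]


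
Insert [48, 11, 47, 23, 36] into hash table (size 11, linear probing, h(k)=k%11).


Insertions: 48->slot 4; 11->slot 0; 47->slot 3; 23->slot 1; 36->slot 5
Table: [11, 23, None, 47, 48, 36, None, None, None, None, None]


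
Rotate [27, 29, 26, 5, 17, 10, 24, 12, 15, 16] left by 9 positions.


Left rotate by 9: [16, 27, 29, 26, 5, 17, 10, 24, 12, 15]


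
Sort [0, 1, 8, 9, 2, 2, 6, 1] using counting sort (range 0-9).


Count array: [1, 2, 2, 0, 0, 0, 1, 0, 1, 1]
Reconstruct: [0, 1, 1, 2, 2, 6, 8, 9]


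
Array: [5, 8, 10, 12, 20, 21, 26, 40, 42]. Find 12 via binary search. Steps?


Search for 12:
[0,8] mid=4 arr[4]=20
[0,3] mid=1 arr[1]=8
[2,3] mid=2 arr[2]=10
[3,3] mid=3 arr[3]=12
Total: 4 comparisons


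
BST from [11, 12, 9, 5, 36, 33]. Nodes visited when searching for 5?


BST root = 11
Search for 5: compare at each node
Path: [11, 9, 5]


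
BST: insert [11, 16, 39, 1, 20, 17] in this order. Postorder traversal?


Root = 11; build tree by BST insertion.
Postorder traversal: [1, 17, 20, 39, 16, 11]


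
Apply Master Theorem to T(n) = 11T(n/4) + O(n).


a=11, b=4, c=1. log_4(11)=1.730 > c=1. Case 1: O(n^log_b(a)) = O(n^1.730)
Complexity: O(n^1.730)


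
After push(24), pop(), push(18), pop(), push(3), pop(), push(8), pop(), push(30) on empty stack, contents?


push(24) -> [24]
pop() returns 24 -> []
push(18) -> [18]
pop() returns 18 -> []
push(3) -> [3]
pop() returns 3 -> []
push(8) -> [8]
pop() returns 8 -> []
push(30) -> [30]
Final stack (bottom to top): [30]
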